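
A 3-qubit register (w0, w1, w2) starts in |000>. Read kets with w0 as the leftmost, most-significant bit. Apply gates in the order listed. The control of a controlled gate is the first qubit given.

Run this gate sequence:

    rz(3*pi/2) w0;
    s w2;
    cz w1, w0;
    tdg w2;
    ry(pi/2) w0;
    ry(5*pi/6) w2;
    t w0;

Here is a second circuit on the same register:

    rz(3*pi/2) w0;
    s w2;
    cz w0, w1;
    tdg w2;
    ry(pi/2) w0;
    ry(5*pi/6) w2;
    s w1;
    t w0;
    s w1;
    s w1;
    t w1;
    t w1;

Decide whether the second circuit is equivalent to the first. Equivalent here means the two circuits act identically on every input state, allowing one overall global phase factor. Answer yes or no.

Yes, they are equivalent — the unitaries differ by at most a global phase.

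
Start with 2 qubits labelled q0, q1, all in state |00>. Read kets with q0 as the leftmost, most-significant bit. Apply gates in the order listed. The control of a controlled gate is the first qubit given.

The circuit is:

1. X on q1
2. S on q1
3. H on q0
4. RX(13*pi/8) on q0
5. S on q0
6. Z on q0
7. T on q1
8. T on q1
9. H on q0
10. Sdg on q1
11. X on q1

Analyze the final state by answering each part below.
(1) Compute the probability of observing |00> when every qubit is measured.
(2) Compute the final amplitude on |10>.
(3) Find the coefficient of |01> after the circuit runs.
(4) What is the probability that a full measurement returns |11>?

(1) A full measurement returns |00> with probability 1/2.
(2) The final state's coefficient on |10> equals (1 - I)*exp(3*I*pi/16)/2.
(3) The final state's coefficient on |01> equals 0.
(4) The probability of measuring |11> is 0.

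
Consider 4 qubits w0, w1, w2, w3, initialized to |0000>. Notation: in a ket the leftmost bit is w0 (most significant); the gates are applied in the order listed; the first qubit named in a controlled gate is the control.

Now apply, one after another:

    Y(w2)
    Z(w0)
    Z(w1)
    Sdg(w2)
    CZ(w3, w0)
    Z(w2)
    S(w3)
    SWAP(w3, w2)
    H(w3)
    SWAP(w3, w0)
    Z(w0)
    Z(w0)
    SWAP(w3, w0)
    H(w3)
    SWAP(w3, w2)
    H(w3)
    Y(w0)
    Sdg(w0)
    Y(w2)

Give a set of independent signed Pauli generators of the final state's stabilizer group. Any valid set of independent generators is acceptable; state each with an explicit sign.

The stabilizer group can be generated by +IIIX, -ZIII, +IZII, +IIZI, among other valid generating sets. Key observation: gates 8-15 undo each other exactly, leaving only the rest of the circuit to track.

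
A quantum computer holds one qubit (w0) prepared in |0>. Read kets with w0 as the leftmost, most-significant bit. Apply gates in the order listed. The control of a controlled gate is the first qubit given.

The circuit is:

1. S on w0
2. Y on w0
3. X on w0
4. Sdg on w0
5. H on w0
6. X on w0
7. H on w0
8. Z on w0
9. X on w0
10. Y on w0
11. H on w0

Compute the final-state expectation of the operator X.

The observable X averages to 1.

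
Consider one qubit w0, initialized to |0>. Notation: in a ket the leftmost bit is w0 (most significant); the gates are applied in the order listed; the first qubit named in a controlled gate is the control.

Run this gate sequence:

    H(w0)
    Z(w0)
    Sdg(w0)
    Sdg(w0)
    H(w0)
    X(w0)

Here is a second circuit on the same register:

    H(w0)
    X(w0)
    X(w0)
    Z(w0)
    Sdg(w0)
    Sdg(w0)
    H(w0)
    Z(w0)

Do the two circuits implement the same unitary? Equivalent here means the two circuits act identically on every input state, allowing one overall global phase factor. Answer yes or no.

No: there is an input state on which the two circuits produce genuinely different outputs (not merely differing by a phase).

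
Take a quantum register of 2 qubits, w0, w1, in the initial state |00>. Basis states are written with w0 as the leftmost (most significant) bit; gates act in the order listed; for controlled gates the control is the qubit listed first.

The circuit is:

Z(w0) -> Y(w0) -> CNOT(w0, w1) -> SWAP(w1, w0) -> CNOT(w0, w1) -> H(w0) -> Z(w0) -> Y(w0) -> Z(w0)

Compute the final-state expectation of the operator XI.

The observable XI averages to 1.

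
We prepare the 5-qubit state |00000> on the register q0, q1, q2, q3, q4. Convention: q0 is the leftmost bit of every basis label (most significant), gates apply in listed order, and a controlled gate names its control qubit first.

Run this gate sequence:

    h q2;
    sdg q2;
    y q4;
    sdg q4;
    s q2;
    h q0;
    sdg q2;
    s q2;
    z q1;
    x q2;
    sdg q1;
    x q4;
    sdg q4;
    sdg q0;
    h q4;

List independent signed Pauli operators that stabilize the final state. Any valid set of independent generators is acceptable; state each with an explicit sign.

The final state is stabilized by the group generated by -YIIII, +IIXII, +IIIIX, +IZIII, +IIIZI; other independent generating sets are equally valid.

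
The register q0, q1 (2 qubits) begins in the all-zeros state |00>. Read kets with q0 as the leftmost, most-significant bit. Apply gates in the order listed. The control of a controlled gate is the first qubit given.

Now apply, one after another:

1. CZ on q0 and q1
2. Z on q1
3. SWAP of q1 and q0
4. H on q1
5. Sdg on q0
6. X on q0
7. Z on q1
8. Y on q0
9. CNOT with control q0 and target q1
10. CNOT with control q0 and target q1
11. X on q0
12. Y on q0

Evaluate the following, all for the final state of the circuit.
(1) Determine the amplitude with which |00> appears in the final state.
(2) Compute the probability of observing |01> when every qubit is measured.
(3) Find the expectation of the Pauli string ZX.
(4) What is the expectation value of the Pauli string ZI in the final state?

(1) The final state's coefficient on |00> equals -sqrt(2)/2.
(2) A full measurement returns |01> with probability 1/2.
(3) The observable ZX averages to -1.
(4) In the final state, ZI has expectation 1.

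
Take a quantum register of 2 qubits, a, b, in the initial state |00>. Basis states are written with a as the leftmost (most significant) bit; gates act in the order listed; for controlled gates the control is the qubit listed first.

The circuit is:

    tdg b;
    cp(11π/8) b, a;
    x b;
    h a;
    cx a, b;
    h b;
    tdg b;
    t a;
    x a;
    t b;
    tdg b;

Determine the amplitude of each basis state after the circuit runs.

The final amplitudes are exp(I*pi/4)/2 on |00>, 1/2 on |01>, 1/2 on |10>, exp(3*I*pi/4)/2 on |11>.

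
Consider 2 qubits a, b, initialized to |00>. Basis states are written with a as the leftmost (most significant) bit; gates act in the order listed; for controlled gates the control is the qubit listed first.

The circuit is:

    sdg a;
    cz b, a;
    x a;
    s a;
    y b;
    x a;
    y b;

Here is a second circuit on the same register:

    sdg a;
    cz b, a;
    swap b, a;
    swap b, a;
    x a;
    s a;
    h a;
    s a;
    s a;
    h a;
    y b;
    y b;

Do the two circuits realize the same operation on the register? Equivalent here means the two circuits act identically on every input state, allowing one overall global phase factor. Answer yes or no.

Yes: on every input state the two circuits agree up to one overall phase factor.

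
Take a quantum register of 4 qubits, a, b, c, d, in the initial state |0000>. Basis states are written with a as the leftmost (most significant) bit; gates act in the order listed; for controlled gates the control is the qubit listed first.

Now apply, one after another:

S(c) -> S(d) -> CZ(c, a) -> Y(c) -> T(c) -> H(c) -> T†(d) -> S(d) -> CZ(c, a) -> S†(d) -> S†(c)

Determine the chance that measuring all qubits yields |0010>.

A full measurement returns |0010> with probability 1/2.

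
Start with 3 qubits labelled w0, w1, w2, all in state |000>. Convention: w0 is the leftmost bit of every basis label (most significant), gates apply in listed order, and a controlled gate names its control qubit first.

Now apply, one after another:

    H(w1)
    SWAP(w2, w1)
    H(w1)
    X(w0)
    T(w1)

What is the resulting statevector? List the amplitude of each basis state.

The resulting statevector has amplitude 0 on |000>, 0 on |001>, 0 on |010>, 0 on |011>, 1/2 on |100>, 1/2 on |101>, exp(I*pi/4)/2 on |110>, exp(I*pi/4)/2 on |111>.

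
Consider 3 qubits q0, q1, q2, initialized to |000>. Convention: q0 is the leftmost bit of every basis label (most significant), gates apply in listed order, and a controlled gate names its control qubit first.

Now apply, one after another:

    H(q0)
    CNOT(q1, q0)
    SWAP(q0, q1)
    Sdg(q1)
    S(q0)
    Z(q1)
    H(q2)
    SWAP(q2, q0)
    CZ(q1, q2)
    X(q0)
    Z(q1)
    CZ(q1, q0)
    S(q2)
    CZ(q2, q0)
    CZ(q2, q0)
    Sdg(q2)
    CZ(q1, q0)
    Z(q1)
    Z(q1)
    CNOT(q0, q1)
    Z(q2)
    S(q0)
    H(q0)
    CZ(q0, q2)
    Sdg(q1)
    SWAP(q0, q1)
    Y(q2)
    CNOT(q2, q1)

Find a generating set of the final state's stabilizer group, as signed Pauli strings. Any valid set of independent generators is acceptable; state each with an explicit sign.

The final state is stabilized by the group generated by -XXI, -ZZI, -IIZ; other independent generating sets are equally valid. Key observation: gates 11-18 undo each other exactly, leaving only the rest of the circuit to track.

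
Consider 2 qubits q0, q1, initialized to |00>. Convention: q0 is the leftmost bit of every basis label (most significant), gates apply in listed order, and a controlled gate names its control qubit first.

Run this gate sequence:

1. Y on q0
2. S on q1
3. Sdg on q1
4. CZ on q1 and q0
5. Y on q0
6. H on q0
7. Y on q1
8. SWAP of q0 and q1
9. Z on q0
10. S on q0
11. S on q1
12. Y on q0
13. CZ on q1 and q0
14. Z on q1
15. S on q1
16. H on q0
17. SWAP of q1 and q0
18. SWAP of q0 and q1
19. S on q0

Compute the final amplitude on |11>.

|11> carries amplitude 1/2 in the final state.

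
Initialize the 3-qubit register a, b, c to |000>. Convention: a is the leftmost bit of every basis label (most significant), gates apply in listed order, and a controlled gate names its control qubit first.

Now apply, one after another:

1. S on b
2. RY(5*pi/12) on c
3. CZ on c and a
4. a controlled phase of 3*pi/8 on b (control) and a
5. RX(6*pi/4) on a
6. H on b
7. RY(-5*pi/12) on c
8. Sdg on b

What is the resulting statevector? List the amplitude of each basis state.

The resulting statevector has amplitude -1/2 on |000>, 0 on |001>, I/2 on |010>, 0 on |011>, -I/2 on |100>, 0 on |101>, -1/2 on |110>, 0 on |111>.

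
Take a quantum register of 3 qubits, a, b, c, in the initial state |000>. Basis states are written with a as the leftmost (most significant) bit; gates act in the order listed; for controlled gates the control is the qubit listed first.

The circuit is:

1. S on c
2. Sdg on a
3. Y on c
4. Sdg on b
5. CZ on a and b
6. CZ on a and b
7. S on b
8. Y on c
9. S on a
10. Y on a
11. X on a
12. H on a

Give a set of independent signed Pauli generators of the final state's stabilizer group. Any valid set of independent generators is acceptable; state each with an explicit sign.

The final state is stabilized by the group generated by +XII, +IZI, +IIZ; other independent generating sets are equally valid. Key observation: steps 2-9 multiply out to the identity, so the circuit reduces to the remaining gates.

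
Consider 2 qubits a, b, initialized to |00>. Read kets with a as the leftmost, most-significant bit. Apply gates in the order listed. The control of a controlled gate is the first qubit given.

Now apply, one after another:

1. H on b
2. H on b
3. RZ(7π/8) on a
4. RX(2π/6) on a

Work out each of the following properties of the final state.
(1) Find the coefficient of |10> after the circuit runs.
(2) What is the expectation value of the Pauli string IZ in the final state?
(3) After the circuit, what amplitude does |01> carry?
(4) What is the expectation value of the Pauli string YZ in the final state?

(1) The final state's coefficient on |10> equals -exp(I*pi/16)/2.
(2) The expectation value of IZ is 1.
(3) The final state's coefficient on |01> equals 0.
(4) In the final state, YZ has expectation -sqrt(3)/2.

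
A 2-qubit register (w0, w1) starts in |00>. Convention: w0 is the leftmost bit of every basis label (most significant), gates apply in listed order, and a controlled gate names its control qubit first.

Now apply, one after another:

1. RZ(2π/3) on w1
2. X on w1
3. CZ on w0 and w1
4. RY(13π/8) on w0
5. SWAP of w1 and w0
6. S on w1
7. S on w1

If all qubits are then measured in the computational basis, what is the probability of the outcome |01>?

Outcome |01> occurs with probability 0.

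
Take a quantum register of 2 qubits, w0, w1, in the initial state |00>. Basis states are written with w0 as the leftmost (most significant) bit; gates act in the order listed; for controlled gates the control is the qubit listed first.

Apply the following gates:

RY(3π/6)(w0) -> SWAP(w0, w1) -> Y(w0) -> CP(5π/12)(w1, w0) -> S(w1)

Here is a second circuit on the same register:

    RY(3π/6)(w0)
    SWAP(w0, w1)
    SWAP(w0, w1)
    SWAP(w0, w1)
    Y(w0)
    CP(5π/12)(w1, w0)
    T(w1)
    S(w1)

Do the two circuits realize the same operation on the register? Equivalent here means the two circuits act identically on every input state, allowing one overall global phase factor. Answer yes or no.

No — the two circuits implement different unitaries, even allowing a global phase.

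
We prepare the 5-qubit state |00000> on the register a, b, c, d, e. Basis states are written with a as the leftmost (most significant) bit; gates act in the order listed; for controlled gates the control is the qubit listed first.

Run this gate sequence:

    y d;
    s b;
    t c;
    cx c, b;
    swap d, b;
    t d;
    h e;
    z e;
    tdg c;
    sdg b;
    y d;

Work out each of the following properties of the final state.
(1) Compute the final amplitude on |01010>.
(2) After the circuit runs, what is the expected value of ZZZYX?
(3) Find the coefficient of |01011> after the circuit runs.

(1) The final state's coefficient on |01010> equals sqrt(2)*I/2.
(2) In the final state, ZZZYX has expectation 0.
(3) The amplitude on |01011> is -sqrt(2)*I/2.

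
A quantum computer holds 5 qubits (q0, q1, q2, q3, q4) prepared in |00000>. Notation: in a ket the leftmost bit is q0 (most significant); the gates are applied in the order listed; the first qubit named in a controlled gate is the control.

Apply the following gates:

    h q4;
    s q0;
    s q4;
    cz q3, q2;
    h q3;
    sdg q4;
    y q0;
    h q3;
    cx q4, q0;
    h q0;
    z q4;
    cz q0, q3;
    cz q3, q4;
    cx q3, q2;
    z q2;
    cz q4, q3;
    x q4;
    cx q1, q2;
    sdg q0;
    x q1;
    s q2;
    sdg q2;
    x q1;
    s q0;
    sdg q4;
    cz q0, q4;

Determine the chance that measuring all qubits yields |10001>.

A full measurement returns |10001> with probability 1/4. Key observation: gates 19-24 undo each other exactly, leaving only the rest of the circuit to track.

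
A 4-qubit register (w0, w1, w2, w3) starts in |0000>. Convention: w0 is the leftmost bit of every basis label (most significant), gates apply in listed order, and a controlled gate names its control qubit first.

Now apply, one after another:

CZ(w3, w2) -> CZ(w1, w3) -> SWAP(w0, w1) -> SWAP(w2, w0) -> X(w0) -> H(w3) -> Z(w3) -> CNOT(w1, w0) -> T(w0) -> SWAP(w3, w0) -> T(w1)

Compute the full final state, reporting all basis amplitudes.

The final amplitudes are sqrt(2)*exp(I*pi/4)/2 on |0001>, -sqrt(2)*exp(I*pi/4)/2 on |1001>, and 0 on every other basis state.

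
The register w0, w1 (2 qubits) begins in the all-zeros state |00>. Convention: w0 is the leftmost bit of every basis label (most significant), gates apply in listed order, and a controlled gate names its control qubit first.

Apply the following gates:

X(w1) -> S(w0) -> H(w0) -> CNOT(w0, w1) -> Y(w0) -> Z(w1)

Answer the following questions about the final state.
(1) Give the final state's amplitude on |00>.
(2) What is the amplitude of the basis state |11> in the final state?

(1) The amplitude on |00> is -sqrt(2)*I/2.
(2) The amplitude on |11> is -sqrt(2)*I/2.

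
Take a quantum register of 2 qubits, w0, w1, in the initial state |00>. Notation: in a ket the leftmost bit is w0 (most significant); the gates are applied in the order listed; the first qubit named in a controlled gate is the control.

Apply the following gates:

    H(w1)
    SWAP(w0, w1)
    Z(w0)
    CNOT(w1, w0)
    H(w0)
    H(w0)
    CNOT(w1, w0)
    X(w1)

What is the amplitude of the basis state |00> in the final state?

The amplitude on |00> is 0. Key observation: gates 4-7 undo each other exactly, leaving only the rest of the circuit to track.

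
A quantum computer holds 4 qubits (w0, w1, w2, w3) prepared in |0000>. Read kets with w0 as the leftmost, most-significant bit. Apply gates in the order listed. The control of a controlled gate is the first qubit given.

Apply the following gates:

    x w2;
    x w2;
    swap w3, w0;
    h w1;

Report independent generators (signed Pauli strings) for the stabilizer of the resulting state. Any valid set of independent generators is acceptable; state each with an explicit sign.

One valid set of independent stabilizer generators is +IXII, +ZIII, +IIZI, +IIIZ (any independent generating set of the same group is equally correct).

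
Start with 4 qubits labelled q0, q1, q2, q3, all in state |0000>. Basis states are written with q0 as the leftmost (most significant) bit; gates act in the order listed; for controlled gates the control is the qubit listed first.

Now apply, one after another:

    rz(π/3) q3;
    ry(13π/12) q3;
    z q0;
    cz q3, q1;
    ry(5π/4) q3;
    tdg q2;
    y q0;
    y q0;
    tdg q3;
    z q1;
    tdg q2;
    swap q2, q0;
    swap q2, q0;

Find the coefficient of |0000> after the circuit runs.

The amplitude on |0000> is sqrt(3)*exp(5*I*pi/6)/2. Key observation: steps 12-13 multiply out to the identity, so the circuit reduces to the remaining gates.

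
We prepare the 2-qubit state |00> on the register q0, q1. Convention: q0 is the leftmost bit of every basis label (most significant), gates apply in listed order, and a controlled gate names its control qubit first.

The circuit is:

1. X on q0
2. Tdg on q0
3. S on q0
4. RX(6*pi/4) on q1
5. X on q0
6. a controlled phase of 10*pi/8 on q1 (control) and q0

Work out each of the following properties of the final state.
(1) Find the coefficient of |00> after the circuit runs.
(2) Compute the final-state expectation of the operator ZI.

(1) The final state's coefficient on |00> equals -sqrt(2)*exp(I*pi/4)/2.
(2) In the final state, ZI has expectation 1.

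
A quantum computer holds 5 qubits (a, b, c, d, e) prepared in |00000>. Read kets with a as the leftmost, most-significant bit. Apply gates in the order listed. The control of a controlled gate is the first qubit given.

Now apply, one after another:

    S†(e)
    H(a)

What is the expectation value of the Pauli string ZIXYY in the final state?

The expectation value of ZIXYY is 0.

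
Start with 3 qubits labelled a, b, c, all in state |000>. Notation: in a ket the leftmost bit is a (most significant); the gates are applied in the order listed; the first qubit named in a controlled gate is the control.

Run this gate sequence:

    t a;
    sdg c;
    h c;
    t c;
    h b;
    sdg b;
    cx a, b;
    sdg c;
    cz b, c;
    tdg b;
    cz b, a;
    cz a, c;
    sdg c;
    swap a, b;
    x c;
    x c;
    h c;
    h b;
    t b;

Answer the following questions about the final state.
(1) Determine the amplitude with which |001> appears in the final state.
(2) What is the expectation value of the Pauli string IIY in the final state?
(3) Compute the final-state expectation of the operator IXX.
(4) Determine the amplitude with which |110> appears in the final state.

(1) |001> carries amplitude 1/4 + exp(I*pi/4)/4 in the final state.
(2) The expectation value of IIY is 0.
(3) The expectation value of IXX is 0.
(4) The final state's coefficient on |110> equals -I/4 - exp(3*I*pi/4)/4.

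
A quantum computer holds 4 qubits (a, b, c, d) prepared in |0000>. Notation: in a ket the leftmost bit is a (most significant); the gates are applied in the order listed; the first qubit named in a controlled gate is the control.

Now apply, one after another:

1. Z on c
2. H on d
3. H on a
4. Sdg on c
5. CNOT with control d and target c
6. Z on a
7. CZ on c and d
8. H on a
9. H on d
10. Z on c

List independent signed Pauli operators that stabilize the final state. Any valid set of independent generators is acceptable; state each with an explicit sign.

The final state is stabilized by the group generated by +IIXZ, +IIZX, -ZIII, +IZII; other independent generating sets are equally valid.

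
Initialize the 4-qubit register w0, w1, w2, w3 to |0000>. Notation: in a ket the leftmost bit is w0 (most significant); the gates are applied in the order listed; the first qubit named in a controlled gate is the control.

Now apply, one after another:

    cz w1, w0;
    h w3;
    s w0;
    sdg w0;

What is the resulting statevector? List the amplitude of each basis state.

The final amplitudes are sqrt(2)/2 on |0000>, sqrt(2)/2 on |0001>, and 0 on every other basis state. Key observation: the block from step 3 through step 4 cancels to the identity and can be dropped.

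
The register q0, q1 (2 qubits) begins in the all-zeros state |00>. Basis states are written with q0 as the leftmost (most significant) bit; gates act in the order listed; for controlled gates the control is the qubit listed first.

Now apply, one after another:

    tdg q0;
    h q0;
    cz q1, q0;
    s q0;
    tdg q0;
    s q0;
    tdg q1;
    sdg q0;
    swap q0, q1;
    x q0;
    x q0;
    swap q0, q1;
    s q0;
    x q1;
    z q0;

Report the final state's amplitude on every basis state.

The final amplitudes are 0 on |00>, sqrt(2)/2 on |01>, 0 on |10>, -sqrt(2)*exp(3*I*pi/4)/2 on |11>.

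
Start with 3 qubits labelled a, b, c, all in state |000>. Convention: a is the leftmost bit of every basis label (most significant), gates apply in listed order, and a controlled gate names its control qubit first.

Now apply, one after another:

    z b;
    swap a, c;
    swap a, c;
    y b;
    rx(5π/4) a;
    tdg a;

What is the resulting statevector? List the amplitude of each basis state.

The final amplitudes are -I*sqrt(2 - sqrt(2))/2 on |010>, -sqrt(sqrt(2) + 2)*exp(3*I*pi/4)/2 on |110>, and 0 on every other basis state. Key observation: gates 2-3 undo each other exactly, leaving only the rest of the circuit to track.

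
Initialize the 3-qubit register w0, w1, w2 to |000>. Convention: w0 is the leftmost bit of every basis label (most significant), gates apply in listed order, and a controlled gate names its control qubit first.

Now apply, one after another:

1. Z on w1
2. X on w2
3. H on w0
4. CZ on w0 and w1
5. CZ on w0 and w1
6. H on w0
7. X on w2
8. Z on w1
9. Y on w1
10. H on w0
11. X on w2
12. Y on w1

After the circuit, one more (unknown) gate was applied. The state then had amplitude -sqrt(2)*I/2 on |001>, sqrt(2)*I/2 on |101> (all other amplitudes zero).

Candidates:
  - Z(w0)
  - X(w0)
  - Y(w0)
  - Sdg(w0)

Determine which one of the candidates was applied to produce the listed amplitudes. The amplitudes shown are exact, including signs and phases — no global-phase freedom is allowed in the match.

It was Y(w0) that produced the state shown.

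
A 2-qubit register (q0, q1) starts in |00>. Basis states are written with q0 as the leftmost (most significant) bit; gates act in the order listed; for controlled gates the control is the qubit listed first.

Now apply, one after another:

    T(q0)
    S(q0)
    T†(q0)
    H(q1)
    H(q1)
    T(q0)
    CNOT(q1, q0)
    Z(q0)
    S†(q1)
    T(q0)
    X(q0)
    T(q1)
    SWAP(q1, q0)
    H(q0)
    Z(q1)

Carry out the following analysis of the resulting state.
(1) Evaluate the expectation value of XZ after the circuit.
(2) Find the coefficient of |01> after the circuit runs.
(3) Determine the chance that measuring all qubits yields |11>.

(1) The observable XZ averages to -1. Key observation: gates 3-6 undo each other exactly, leaving only the rest of the circuit to track.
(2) The amplitude on |01> is -sqrt(2)/2.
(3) A full measurement returns |11> with probability 1/2.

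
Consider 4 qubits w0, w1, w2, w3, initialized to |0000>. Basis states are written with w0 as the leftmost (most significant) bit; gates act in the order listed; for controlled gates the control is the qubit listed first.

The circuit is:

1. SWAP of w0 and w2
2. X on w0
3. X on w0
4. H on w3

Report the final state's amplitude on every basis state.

The resulting statevector has amplitude sqrt(2)/2 on |0000>, sqrt(2)/2 on |0001>, and 0 on every other basis state. Key observation: the block from step 2 through step 3 cancels to the identity and can be dropped.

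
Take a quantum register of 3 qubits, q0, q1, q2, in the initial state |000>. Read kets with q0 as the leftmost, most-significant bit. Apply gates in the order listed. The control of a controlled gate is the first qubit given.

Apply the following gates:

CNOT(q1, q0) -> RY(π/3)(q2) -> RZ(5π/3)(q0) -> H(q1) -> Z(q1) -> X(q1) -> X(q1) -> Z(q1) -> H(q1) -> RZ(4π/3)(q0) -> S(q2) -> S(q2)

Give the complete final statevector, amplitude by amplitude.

After the circuit, the state carries amplitude sqrt(3)*I/2 on |000>, -I/2 on |001>, and 0 on every other basis state.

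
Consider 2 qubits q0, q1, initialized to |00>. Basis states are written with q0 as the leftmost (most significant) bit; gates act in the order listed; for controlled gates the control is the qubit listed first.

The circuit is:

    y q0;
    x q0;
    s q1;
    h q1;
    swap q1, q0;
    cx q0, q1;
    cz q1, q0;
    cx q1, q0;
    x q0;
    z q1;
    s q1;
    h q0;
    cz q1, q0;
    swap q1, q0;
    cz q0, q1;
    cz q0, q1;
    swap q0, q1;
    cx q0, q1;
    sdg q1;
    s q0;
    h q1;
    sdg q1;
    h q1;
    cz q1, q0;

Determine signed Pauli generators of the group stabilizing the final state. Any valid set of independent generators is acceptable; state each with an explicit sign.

One valid set of independent stabilizer generators is -XZ, +ZX (any independent generating set of the same group is equally correct).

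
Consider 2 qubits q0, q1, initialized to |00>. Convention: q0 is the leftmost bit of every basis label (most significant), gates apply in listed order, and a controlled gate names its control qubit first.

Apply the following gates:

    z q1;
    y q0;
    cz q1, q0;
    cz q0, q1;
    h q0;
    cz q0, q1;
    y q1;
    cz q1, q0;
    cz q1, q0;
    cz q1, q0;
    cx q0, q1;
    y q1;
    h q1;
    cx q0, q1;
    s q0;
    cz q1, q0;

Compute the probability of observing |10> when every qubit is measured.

The probability of measuring |10> is 1/4. Key observation: steps 9-10 multiply out to the identity, so the circuit reduces to the remaining gates.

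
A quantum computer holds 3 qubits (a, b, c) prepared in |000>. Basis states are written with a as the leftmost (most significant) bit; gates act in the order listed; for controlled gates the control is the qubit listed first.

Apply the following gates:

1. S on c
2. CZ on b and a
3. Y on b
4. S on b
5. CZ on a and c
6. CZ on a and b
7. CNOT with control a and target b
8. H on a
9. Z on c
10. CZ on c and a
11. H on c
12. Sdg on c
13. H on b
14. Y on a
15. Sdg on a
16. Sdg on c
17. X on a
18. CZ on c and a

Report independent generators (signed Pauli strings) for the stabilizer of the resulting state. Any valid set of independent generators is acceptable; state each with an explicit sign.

One valid set of independent stabilizer generators is -YIZ, -IXI, -ZIX (any independent generating set of the same group is equally correct).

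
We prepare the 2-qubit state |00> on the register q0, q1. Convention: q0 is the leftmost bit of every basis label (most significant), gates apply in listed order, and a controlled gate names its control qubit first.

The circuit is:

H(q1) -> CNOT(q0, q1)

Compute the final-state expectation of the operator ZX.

The expectation value of ZX is 1.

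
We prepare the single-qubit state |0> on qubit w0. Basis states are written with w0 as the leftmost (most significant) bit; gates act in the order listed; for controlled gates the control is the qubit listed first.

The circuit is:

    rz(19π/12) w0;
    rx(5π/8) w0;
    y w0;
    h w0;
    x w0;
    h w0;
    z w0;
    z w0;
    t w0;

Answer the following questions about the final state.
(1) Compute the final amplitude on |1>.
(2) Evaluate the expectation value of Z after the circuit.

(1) |1> carries amplitude exp(23*I*pi/24)*cos(5*pi/16) in the final state. Key observation: gates 4-7 undo each other exactly, leaving only the rest of the circuit to track.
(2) The expectation value of Z is sqrt(2 - sqrt(2))/2.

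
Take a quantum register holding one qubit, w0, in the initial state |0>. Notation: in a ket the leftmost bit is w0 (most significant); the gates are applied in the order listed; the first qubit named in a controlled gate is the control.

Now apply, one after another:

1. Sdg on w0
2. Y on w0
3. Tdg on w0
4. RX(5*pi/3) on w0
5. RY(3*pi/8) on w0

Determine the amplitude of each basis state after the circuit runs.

After the circuit, the state carries amplitude (sqrt(3)*sin(3*pi/16) - I*cos(3*pi/16))*exp(I*pi/4)/2 on |0>, (-sin(3*pi/16) + sqrt(3)*I*cos(3*pi/16))*exp(3*I*pi/4)/2 on |1>.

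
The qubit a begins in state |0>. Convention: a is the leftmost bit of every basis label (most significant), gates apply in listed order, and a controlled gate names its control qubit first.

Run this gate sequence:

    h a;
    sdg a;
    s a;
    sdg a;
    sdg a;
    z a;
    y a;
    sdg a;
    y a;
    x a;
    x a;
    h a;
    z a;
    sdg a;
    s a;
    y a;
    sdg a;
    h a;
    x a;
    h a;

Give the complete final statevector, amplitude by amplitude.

After the circuit, the state carries amplitude 1/2 - I/2 on |0>, -1/2 + I/2 on |1>.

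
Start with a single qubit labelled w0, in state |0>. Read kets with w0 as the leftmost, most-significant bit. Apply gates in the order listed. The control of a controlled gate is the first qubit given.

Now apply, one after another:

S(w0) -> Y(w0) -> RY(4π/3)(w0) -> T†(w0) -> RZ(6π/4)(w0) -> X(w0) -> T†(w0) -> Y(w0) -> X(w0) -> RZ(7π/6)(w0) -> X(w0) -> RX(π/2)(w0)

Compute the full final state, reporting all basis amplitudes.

The final amplitudes are (-sqrt(2) + sqrt(6)*exp(I*pi/6))*exp(5*I*pi/12)/4 on |0>, (sqrt(6) - sqrt(2)*exp(5*I*pi/6))*exp(I*pi/12)/4 on |1>.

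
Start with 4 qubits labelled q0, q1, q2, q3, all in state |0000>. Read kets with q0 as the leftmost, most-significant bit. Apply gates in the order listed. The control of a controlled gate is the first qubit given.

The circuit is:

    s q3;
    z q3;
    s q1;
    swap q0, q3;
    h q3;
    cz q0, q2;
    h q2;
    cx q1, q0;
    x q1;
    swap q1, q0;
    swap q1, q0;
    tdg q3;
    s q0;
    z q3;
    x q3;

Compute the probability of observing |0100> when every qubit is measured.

The probability of measuring |0100> is 1/4.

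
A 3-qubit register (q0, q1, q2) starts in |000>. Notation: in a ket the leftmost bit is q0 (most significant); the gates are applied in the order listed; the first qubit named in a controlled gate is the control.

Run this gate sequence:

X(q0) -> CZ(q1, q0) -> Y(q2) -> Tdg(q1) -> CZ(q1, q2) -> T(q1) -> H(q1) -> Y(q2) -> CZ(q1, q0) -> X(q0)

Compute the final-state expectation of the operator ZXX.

The expectation value of ZXX is 0.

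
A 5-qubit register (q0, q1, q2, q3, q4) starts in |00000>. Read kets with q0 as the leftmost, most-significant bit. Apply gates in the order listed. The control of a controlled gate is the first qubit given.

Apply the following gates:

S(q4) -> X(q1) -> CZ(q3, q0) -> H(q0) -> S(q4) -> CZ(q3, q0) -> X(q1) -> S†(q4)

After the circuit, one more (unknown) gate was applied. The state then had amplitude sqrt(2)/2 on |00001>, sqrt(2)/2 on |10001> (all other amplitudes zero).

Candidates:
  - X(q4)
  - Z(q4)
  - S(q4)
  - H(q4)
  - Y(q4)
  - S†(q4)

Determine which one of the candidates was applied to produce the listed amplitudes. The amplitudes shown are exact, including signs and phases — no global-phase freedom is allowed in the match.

The unique candidate consistent with the amplitudes is X(q4).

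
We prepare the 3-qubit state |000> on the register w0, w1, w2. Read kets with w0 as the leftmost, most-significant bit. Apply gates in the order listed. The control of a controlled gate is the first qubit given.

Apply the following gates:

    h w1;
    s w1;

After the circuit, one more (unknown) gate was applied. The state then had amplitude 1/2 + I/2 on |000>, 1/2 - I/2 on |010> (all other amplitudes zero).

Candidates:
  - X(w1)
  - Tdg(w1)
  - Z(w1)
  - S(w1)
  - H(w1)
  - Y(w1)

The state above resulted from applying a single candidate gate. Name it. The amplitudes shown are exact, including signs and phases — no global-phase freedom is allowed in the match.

The unique candidate consistent with the amplitudes is H(w1).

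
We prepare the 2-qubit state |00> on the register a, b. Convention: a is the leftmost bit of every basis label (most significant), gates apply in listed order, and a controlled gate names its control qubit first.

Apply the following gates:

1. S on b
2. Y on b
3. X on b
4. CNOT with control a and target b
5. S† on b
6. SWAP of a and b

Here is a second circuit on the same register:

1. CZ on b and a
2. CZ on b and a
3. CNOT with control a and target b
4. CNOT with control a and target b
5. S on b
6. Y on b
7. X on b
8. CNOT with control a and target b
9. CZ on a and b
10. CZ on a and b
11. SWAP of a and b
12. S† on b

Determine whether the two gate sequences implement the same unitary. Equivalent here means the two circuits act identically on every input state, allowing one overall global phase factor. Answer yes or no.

No — the two circuits implement different unitaries, even allowing a global phase.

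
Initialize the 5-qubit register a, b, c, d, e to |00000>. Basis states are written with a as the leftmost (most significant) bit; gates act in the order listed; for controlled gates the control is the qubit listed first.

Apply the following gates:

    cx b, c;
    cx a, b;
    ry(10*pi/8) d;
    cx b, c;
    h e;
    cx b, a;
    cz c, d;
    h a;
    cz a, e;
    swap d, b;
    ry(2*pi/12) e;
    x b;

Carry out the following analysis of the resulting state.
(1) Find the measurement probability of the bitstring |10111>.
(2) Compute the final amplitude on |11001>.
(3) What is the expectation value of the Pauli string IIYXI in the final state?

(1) Outcome |10111> occurs with probability 0.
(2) The amplitude on |11001> is sqrt(4 - 2*sqrt(2))/8.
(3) In the final state, IIYXI has expectation 0.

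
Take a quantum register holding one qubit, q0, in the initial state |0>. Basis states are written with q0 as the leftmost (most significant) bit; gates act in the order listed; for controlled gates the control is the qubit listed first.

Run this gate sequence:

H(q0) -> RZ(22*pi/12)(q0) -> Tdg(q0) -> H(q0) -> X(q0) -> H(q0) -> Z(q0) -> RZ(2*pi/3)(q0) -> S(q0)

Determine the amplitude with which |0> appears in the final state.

The final state's coefficient on |0> equals sqrt(2)*exp(3*I*pi/4)/2. Key observation: gates 4-7 undo each other exactly, leaving only the rest of the circuit to track.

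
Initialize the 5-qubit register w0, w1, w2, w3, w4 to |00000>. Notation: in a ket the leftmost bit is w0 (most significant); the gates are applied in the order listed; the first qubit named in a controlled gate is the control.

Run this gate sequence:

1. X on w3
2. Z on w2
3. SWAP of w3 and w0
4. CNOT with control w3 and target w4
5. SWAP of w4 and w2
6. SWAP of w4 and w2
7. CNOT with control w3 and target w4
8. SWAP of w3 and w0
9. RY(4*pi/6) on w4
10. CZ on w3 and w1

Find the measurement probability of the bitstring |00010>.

A full measurement returns |00010> with probability 1/4. Key observation: gates 3-8 undo each other exactly, leaving only the rest of the circuit to track.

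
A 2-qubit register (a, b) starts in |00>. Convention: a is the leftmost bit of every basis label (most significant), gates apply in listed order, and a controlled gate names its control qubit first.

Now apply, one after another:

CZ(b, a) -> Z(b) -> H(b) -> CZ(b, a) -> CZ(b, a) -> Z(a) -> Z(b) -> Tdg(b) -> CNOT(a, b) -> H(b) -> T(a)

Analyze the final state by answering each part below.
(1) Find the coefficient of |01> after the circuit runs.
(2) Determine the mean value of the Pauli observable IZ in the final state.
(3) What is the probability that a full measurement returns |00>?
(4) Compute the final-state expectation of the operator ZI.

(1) The amplitude on |01> is 1/2 - exp(3*I*pi/4)/2. Key observation: gates 4-5 undo each other exactly, leaving only the rest of the circuit to track.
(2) The observable IZ averages to -sqrt(2)/2.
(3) Outcome |00> occurs with probability 1/2 - sqrt(2)/4.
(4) The observable ZI averages to 1.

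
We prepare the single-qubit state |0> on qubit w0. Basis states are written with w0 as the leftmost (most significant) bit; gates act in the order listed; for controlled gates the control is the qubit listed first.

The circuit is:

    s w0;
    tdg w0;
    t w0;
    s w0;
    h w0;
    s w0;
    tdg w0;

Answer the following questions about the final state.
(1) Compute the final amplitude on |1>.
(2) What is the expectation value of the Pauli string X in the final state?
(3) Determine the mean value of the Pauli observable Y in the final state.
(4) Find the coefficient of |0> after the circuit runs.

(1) The final state's coefficient on |1> equals sqrt(2)*exp(I*pi/4)/2.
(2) The observable X averages to sqrt(2)/2.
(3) The observable Y averages to sqrt(2)/2.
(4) |0> carries amplitude sqrt(2)/2 in the final state.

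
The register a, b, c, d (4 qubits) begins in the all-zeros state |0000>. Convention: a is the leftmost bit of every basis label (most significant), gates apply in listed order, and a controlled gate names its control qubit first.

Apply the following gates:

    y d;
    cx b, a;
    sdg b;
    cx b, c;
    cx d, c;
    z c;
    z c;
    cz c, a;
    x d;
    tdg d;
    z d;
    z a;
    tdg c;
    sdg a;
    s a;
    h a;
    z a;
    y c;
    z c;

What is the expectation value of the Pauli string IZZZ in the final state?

In the final state, IZZZ has expectation 1.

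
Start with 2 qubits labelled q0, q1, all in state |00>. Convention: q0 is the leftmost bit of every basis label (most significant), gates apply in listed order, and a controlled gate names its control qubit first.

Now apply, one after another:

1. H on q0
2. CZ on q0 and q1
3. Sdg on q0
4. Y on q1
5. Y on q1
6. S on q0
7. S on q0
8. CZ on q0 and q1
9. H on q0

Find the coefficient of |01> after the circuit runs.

The final state's coefficient on |01> equals 0.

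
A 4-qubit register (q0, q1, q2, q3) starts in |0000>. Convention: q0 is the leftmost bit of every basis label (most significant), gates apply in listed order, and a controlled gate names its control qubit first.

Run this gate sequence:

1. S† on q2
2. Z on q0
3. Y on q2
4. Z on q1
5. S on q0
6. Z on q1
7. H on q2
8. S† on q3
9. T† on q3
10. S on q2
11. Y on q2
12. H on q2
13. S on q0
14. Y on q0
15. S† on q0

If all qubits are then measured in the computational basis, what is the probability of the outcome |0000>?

Outcome |0000> occurs with probability 0.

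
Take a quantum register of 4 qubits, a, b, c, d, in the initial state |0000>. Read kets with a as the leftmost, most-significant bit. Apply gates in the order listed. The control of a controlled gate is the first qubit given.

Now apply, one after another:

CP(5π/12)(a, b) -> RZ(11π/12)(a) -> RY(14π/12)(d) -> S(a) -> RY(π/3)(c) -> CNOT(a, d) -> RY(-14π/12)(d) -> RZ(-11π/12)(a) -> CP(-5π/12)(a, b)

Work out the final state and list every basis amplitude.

The resulting statevector has amplitude sqrt(3)/2 on |0000>, 1/2 on |0010>, and 0 on every other basis state.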